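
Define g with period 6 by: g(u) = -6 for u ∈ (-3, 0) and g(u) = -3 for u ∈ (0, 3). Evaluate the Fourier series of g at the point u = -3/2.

-6

g is continuous at u = -3/2 with value -6, so the series converges to -6 there.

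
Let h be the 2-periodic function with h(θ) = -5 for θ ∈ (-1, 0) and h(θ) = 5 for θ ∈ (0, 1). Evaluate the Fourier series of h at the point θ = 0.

At θ = 0 the one-sided limits are h(0^-) = -5 and h(0^+) = 5.
By Dirichlet's theorem the series converges to their average, [(-5) + (5)]/2 = 0.

0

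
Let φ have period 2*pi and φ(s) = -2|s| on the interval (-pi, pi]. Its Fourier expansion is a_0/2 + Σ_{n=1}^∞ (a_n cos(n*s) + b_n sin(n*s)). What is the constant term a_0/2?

-pi

a_0 = 1/pi ∫_{-pi}^{pi} φ(s) ds = 1/pi · (-2*pi**2) = -2*pi.
So the constant term a_0/2 = -pi.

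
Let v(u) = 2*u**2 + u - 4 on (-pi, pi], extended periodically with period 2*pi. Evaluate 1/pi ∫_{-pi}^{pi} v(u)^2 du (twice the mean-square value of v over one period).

1/pi ∫_{-pi}^{pi} v(u)^2 du = 1/pi · (-10*pi**3 + 32*pi + 8*pi**5/5) = -10*pi**2 + 32 + 8*pi**4/5.

-10*pi**2 + 32 + 8*pi**4/5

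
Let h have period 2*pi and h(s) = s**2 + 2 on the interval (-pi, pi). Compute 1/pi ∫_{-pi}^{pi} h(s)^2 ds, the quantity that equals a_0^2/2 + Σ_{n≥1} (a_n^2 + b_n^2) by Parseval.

8 + 8*pi**2/3 + 2*pi**4/5

1/pi ∫_{-pi}^{pi} h(s)^2 ds = 1/pi · (2*pi*(60 + 20*pi**2 + 3*pi**4)/15) = 8 + 8*pi**2/3 + 2*pi**4/5.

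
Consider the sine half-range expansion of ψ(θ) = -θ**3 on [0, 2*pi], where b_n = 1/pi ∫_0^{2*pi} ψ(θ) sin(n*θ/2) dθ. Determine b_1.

b_1 = 1/pi ∫_0^{2*pi} (-θ**3) sin(θ/2) dθ.
Integrating by parts three times (tabular method), an antiderivative of (-θ**3) sin(θ/2) is 2*θ**3*cos(θ/2) - 12*θ**2*sin(θ/2) - 48*θ*cos(θ/2) + 96*sin(θ/2); evaluating from 0 to 2*pi: ∫_{0}^{2*pi} (-θ**3) sin(θ/2) dθ = (16*pi*(6 - pi**2)) - (0) = 16*pi*(6 - pi**2).
Hence b_1 = (1/pi)·(16*pi*(6 - pi**2)) = 96 - 16*pi**2.

96 - 16*pi**2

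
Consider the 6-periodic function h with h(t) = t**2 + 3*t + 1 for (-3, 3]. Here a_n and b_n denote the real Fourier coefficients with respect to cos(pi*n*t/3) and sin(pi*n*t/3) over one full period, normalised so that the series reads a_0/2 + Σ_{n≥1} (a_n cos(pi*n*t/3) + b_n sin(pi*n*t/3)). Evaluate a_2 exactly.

a_2 = 1/3 ∫_{-3}^{3} h(t) cos(2*pi*t/3) dt.
Integrating by parts twice (tabular method), an antiderivative of (t**2 + 3*t + 1) cos(2*pi*t/3) is 3*t**2*sin(2*pi*t/3)/(2*pi) + 9*t*sin(2*pi*t/3)/(2*pi) + 9*t*cos(2*pi*t/3)/(2*pi**2) - 27*sin(2*pi*t/3)/(4*pi**3) + 3*sin(2*pi*t/3)/(2*pi) + 27*cos(2*pi*t/3)/(4*pi**2); evaluating from -3 to 3: ∫_{-3}^{3} (t**2 + 3*t + 1) cos(2*pi*t/3) dt = (81/(4*pi**2)) - (-27/(4*pi**2)) = 27/pi**2.
Hence a_2 = (1/3)·(27/pi**2) = 9/pi**2.

9/pi**2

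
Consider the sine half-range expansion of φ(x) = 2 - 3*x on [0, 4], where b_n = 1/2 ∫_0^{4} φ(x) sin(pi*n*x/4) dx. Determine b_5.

-16/(5*pi)

b_5 = 1/2 ∫_0^{4} (2 - 3*x) sin(5*pi*x/4) dx.
Integrating by parts (boundary term plus one more integral), an antiderivative of (2 - 3*x) sin(5*pi*x/4) is 12*x*cos(5*pi*x/4)/(5*pi) - 48*sin(5*pi*x/4)/(25*pi**2) - 8*cos(5*pi*x/4)/(5*pi); evaluating from 0 to 4: ∫_{0}^{4} (2 - 3*x) sin(5*pi*x/4) dx = (-8/pi) - (-8/(5*pi)) = -32/(5*pi).
Hence b_5 = (1/2)·(-32/(5*pi)) = -16/(5*pi).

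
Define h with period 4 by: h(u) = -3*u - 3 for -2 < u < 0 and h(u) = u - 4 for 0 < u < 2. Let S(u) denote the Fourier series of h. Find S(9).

u = 9 differs from u = 1 by 2 full period(s), and the series is 4-periodic.
h is continuous at u = 1 with value -3, so the series converges to -3 there.

-3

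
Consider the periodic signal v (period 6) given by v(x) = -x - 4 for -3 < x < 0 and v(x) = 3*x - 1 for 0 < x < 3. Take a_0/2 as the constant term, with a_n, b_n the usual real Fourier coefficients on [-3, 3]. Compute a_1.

a_1 = 1/3 ∫_{-3}^{3} v(x) cos(pi*x/3) dx.
Split the integral at the breakpoints.
Integrating by parts (boundary term plus one more integral), an antiderivative of (-x - 4) cos(pi*x/3) is -3*x*sin(pi*x/3)/pi - 12*sin(pi*x/3)/pi - 9*cos(pi*x/3)/pi**2; evaluating from -3 to 0: ∫_{-3}^{0} (-x - 4) cos(pi*x/3) dx = (-9/pi**2) - (9/pi**2) = -18/pi**2.
Integrating by parts (boundary term plus one more integral), an antiderivative of (3*x - 1) cos(pi*x/3) is 9*x*sin(pi*x/3)/pi - 3*sin(pi*x/3)/pi + 27*cos(pi*x/3)/pi**2; evaluating from 0 to 3: ∫_{0}^{3} (3*x - 1) cos(pi*x/3) dx = (-27/pi**2) - (27/pi**2) = -54/pi**2.
Summing the pieces and multiplying by (1/3) gives a_1 = -24/pi**2.

-24/pi**2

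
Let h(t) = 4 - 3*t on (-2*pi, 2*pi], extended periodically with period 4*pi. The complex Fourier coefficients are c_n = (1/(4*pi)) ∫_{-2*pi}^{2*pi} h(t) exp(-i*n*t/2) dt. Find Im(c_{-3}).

-2

Since h is real-valued, Im(c_{-3}) = -(1/(4*pi)) ∫_{-2*pi}^{2*pi} h(t) sin(-3*t/2) dt = b_{3}/2.
Integrating by parts (boundary term plus one more integral), an antiderivative of (4 - 3*t) sin(-3*t/2) is -2*t*cos(3*t/2) + 4*sin(3*t/2)/3 + 8*cos(3*t/2)/3; evaluating from -2*pi to 2*pi: ∫_{-2*pi}^{2*pi} (4 - 3*t) sin(-3*t/2) dt = (-8/3 + 4*pi) - (-4*pi - 8/3) = 8*pi.
Hence Im(c_{-3}) = (-1/(4*pi))·(8*pi) = -2.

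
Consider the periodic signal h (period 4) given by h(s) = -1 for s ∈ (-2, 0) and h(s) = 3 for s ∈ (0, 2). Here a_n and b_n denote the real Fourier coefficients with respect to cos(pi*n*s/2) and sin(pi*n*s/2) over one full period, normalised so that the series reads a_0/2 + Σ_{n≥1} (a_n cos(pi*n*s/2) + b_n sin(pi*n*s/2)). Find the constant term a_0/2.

a_0 = 1/2 ∫_{-2}^{2} h(s) ds = 1/2 · (4) = 2.
So the constant term a_0/2 = 1.

1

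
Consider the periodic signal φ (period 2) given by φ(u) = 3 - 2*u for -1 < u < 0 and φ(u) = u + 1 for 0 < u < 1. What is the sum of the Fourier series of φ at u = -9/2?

4

u = -9/2 differs from u = -1/2 by -2 full period(s), and the series is 2-periodic.
φ is continuous at u = -1/2 with value 4, so the series converges to 4 there.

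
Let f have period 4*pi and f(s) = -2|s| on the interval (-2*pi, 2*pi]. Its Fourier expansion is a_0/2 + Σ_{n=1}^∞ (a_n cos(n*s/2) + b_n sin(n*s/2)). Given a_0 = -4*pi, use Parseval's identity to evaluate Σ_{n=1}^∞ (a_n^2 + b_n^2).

8*pi**2/3

Parseval: a_0^2/2 + Σ_{n≥1} (a_n^2+b_n^2) = (1/(2*pi)) ∫_{-2*pi}^{2*pi} f(s)^2 ds = 32*pi**2/3.
Subtract a_0^2/2 = 8*pi**2: Σ (a_n^2+b_n^2) = 8*pi**2/3.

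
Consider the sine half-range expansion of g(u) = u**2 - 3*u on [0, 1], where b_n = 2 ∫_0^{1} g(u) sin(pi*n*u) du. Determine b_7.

b_7 = 2 ∫_0^{1} (u**2 - 3*u) sin(7*pi*u) du.
Integrating by parts twice (tabular method), an antiderivative of (u**2 - 3*u) sin(7*pi*u) is -u**2*cos(7*pi*u)/(7*pi) + 2*u*sin(7*pi*u)/(49*pi**2) + 3*u*cos(7*pi*u)/(7*pi) - 3*sin(7*pi*u)/(49*pi**2) + 2*cos(7*pi*u)/(343*pi**3); evaluating from 0 to 1: ∫_{0}^{1} (u**2 - 3*u) sin(7*pi*u) du = (2*(-49*pi**2 - 1)/(343*pi**3)) - (2/(343*pi**3)) = 2*(-49*pi**2 - 2)/(343*pi**3).
Hence b_7 = 2·(2*(-49*pi**2 - 2)/(343*pi**3)) = 4*(-49*pi**2 - 2)/(343*pi**3).

4*(-49*pi**2 - 2)/(343*pi**3)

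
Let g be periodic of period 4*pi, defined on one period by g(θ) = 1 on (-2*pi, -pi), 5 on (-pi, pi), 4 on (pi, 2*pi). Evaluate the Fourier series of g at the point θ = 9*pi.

9/2

θ = 9*pi differs from θ = pi by 2 full period(s), and the series is 4*pi-periodic.
At θ = pi the one-sided limits are g(pi^-) = 5 and g(pi^+) = 4.
By Dirichlet's theorem the series converges to their average, [(5) + (4)]/2 = 9/2.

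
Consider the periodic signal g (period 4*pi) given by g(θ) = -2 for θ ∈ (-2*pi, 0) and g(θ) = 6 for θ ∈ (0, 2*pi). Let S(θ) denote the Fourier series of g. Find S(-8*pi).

θ = -8*pi differs from θ = 0 by -2 full period(s), and the series is 4*pi-periodic.
At θ = 0 the one-sided limits are g(0^-) = -2 and g(0^+) = 6.
By Dirichlet's theorem the series converges to their average, [(-2) + (6)]/2 = 2.

2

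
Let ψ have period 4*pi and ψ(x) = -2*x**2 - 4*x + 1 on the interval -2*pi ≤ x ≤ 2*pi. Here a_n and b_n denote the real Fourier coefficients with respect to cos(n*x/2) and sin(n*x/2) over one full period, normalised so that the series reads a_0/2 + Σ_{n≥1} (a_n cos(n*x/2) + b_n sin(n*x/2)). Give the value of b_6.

b_6 = (1/(2*pi)) ∫_{-2*pi}^{2*pi} ψ(x) sin(3*x) dx.
Integrating by parts twice (tabular method), an antiderivative of (-2*x**2 - 4*x + 1) sin(3*x) is 2*x**2*cos(3*x)/3 - 4*x*sin(3*x)/9 + 4*x*cos(3*x)/3 - 4*sin(3*x)/9 - 13*cos(3*x)/27; evaluating from -2*pi to 2*pi: ∫_{-2*pi}^{2*pi} (-2*x**2 - 4*x + 1) sin(3*x) dx = (-13/27 + 8*pi/3 + 8*pi**2/3) - (-8*pi/3 - 13/27 + 8*pi**2/3) = 16*pi/3.
Hence b_6 = (1/(2*pi))·(16*pi/3) = 8/3.

8/3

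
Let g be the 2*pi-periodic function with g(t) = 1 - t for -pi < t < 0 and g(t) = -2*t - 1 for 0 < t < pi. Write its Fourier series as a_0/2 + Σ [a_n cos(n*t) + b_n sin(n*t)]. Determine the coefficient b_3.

b_3 = 1/pi ∫_{-pi}^{pi} g(t) sin(3*t) dt.
Split the integral at the breakpoints.
Integrating by parts (boundary term plus one more integral), an antiderivative of (1 - t) sin(3*t) is t*cos(3*t)/3 - sin(3*t)/9 - cos(3*t)/3; evaluating from -pi to 0: ∫_{-pi}^{0} (1 - t) sin(3*t) dt = (-1/3) - (1/3 + pi/3) = -pi/3 - 2/3.
Integrating by parts (boundary term plus one more integral), an antiderivative of (-2*t - 1) sin(3*t) is 2*t*cos(3*t)/3 - 2*sin(3*t)/9 + cos(3*t)/3; evaluating from 0 to pi: ∫_{0}^{pi} (-2*t - 1) sin(3*t) dt = (-2*pi/3 - 1/3) - (1/3) = -2*pi/3 - 2/3.
Summing the pieces and multiplying by (1/pi) gives b_3 = (-pi - 4/3)/pi.

(-pi - 4/3)/pi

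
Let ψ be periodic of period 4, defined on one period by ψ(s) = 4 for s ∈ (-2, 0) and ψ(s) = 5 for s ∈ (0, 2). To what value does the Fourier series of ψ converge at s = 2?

s = 2 differs from s = -2 by 1 full period(s), and the series is 4-periodic.
At s = -2 the one-sided limits are ψ(-2^-) = 5 and ψ(-2^+) = 4.
By Dirichlet's theorem the series converges to their average, [(5) + (4)]/2 = 9/2.

9/2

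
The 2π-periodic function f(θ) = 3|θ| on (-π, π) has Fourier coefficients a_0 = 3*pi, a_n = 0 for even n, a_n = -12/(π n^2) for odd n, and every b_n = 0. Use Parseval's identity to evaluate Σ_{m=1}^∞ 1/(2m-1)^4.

pi**4/96

Parseval: a_0^2/2 + Σ a_n^2 = (1/π) ∫_{-π}^{π} f(θ)^2 dθ = 6*pi**2.
Subtract a_0^2/2 = 9*pi**2/2: Σ a_n^2 = 3*pi**2/2.
Only odd n contribute, with a_n^2 = 144/(π^2 n^4), so Σ_{m≥1} 1/(2m-1)^4 = π^2·(3*pi**2/2)/144 = pi**4/96.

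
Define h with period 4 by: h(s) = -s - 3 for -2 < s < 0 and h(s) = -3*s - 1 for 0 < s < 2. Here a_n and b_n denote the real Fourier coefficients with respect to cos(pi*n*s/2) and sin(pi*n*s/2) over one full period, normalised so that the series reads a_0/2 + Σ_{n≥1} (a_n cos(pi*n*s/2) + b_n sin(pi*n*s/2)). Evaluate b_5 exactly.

b_5 = 1/2 ∫_{-2}^{2} h(s) sin(5*pi*s/2) ds.
Split the integral at the breakpoints.
Integrating by parts (boundary term plus one more integral), an antiderivative of (-s - 3) sin(5*pi*s/2) is 2*s*cos(5*pi*s/2)/(5*pi) - 4*sin(5*pi*s/2)/(25*pi**2) + 6*cos(5*pi*s/2)/(5*pi); evaluating from -2 to 0: ∫_{-2}^{0} (-s - 3) sin(5*pi*s/2) ds = (6/(5*pi)) - (-2/(5*pi)) = 8/(5*pi).
Integrating by parts (boundary term plus one more integral), an antiderivative of (-3*s - 1) sin(5*pi*s/2) is 6*s*cos(5*pi*s/2)/(5*pi) - 12*sin(5*pi*s/2)/(25*pi**2) + 2*cos(5*pi*s/2)/(5*pi); evaluating from 0 to 2: ∫_{0}^{2} (-3*s - 1) sin(5*pi*s/2) ds = (-14/(5*pi)) - (2/(5*pi)) = -16/(5*pi).
Summing the pieces and multiplying by (1/2) gives b_5 = -4/(5*pi).

-4/(5*pi)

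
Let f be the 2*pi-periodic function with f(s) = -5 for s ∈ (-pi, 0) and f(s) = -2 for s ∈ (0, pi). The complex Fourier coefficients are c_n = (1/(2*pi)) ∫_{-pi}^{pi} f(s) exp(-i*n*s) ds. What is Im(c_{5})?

-3/(5*pi)

Since f is real-valued, Im(c_{5}) = -(1/(2*pi)) ∫_{-pi}^{pi} f(s) sin(5*s) ds = -b_{5}/2.
Split the integral at the breakpoints.
Directly, an antiderivative of (-5) sin(5*s) is cos(5*s); evaluating from -pi to 0: ∫_{-pi}^{0} (-5) sin(5*s) ds = (1) - (-1) = 2.
Directly, an antiderivative of (-2) sin(5*s) is 2*cos(5*s)/5; evaluating from 0 to pi: ∫_{0}^{pi} (-2) sin(5*s) ds = (-2/5) - (2/5) = -4/5.
So ∫_{-pi}^{pi} f(s) sin(5*s) ds = 6/5.
Hence Im(c_{5}) = (-1/(2*pi))·(6/5) = -3/(5*pi).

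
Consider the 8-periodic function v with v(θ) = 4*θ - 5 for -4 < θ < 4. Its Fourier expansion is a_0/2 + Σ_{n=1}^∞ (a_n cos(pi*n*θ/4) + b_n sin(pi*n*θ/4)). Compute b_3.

32/(3*pi)

b_3 = 1/4 ∫_{-4}^{4} v(θ) sin(3*pi*θ/4) dθ.
Integrating by parts (boundary term plus one more integral), an antiderivative of (4*θ - 5) sin(3*pi*θ/4) is -16*θ*cos(3*pi*θ/4)/(3*pi) + 64*sin(3*pi*θ/4)/(9*pi**2) + 20*cos(3*pi*θ/4)/(3*pi); evaluating from -4 to 4: ∫_{-4}^{4} (4*θ - 5) sin(3*pi*θ/4) dθ = (44/(3*pi)) - (-28/pi) = 128/(3*pi).
Hence b_3 = (1/4)·(128/(3*pi)) = 32/(3*pi).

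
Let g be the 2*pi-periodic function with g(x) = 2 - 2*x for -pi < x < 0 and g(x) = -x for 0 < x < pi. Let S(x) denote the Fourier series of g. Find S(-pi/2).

g is continuous at x = -pi/2 with value 2 + pi, so the series converges to 2 + pi there.

2 + pi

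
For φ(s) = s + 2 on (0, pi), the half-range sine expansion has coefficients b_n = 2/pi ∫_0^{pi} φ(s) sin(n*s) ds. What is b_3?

2*(pi + 4)/(3*pi)

b_3 = 2/pi ∫_0^{pi} (s + 2) sin(3*s) ds.
Integrating by parts (boundary term plus one more integral), an antiderivative of (s + 2) sin(3*s) is -s*cos(3*s)/3 + sin(3*s)/9 - 2*cos(3*s)/3; evaluating from 0 to pi: ∫_{0}^{pi} (s + 2) sin(3*s) ds = (2/3 + pi/3) - (-2/3) = pi/3 + 4/3.
Hence b_3 = (2/pi)·(pi/3 + 4/3) = 2*(pi + 4)/(3*pi).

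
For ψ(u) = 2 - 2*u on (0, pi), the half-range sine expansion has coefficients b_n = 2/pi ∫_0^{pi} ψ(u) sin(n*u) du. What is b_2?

b_2 = 2/pi ∫_0^{pi} (2 - 2*u) sin(2*u) du.
Integrating by parts (boundary term plus one more integral), an antiderivative of (2 - 2*u) sin(2*u) is u*cos(2*u) - sin(2*u)/2 - cos(2*u); evaluating from 0 to pi: ∫_{0}^{pi} (2 - 2*u) sin(2*u) du = (-1 + pi) - (-1) = pi.
Hence b_2 = (2/pi)·(pi) = 2.

2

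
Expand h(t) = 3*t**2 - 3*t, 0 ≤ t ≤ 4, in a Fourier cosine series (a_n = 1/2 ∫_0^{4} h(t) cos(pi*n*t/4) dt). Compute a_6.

a_6 = 1/2 ∫_0^{4} (3*t**2 - 3*t) cos(3*pi*t/2) dt.
Integrating by parts twice (tabular method), an antiderivative of (3*t**2 - 3*t) cos(3*pi*t/2) is 2*t**2*sin(3*pi*t/2)/pi - 2*t*sin(3*pi*t/2)/pi + 8*t*cos(3*pi*t/2)/(3*pi**2) - 16*sin(3*pi*t/2)/(9*pi**3) - 4*cos(3*pi*t/2)/(3*pi**2); evaluating from 0 to 4: ∫_{0}^{4} (3*t**2 - 3*t) cos(3*pi*t/2) dt = (28/(3*pi**2)) - (-4/(3*pi**2)) = 32/(3*pi**2).
Hence a_6 = (1/2)·(32/(3*pi**2)) = 16/(3*pi**2).

16/(3*pi**2)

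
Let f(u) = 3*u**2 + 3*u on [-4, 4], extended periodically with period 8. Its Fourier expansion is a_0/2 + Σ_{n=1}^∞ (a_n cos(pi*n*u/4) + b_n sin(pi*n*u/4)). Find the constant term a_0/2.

a_0 = 1/4 ∫_{-4}^{4} f(u) du = 1/4 · (128) = 32.
So the constant term a_0/2 = 16.

16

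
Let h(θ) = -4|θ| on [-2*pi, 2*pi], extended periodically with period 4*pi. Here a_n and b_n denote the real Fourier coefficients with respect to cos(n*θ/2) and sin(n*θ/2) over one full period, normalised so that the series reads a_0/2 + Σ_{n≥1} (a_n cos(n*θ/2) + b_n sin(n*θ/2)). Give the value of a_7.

32/(49*pi)

a_7 = (1/(2*pi)) ∫_{-2*pi}^{2*pi} h(θ) cos(7*θ/2) dθ.
h is even and cos(7*θ/2) is even, so the integrand is even and a_7 = 1/pi ∫_0^{2*pi} h(θ) cos(7*θ/2) dθ.
Integrating by parts (boundary term plus one more integral), an antiderivative of (-4*θ) cos(7*θ/2) is -8*θ*sin(7*θ/2)/7 - 16*cos(7*θ/2)/49; evaluating from 0 to 2*pi: ∫_{0}^{2*pi} (-4*θ) cos(7*θ/2) dθ = (16/49) - (-16/49) = 32/49.
Hence a_7 = (1/pi)·(32/49) = 32/(49*pi).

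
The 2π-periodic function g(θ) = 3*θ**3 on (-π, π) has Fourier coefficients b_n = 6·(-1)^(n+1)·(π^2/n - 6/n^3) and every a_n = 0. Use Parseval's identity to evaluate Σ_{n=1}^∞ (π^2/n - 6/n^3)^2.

Parseval: Σ b_n^2 = (1/π) ∫_{-π}^{π} g(θ)^2 dθ = 18*pi**6/7.
b_n^2 = 36·(π^2/n - 6/n^3)^2, so the sum equals (18*pi**6/7)/36 = pi**6/14.

pi**6/14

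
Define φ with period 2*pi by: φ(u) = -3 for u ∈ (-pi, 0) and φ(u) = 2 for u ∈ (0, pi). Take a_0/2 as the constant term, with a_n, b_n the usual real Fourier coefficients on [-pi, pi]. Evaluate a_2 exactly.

0

a_2 = 1/pi ∫_{-pi}^{pi} φ(u) cos(2*u) du.
Split the integral at the breakpoints.
Directly, an antiderivative of (-3) cos(2*u) is -3*sin(2*u)/2; evaluating from -pi to 0: ∫_{-pi}^{0} (-3) cos(2*u) du = (0) - (0) = 0.
Directly, an antiderivative of (2) cos(2*u) is sin(2*u); evaluating from 0 to pi: ∫_{0}^{pi} (2) cos(2*u) du = (0) - (0) = 0.
Summing the pieces and multiplying by (1/pi) gives a_2 = 0.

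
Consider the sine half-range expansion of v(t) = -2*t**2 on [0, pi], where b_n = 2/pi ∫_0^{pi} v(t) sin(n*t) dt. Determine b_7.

4*(4 - 49*pi**2)/(343*pi)

b_7 = 2/pi ∫_0^{pi} (-2*t**2) sin(7*t) dt.
Integrating by parts twice (tabular method), an antiderivative of (-2*t**2) sin(7*t) is 2*t**2*cos(7*t)/7 - 4*t*sin(7*t)/49 - 4*cos(7*t)/343; evaluating from 0 to pi: ∫_{0}^{pi} (-2*t**2) sin(7*t) dt = (4/343 - 2*pi**2/7) - (-4/343) = 8/343 - 2*pi**2/7.
Hence b_7 = (2/pi)·(8/343 - 2*pi**2/7) = 4*(4 - 49*pi**2)/(343*pi).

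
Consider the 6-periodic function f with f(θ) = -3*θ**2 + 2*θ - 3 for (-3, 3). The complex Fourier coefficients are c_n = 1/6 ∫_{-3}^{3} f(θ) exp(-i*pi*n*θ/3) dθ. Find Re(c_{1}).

54/pi**2

Since f is real-valued, Re(c_{1}) = 1/6 ∫_{-3}^{3} f(θ) cos(pi*θ/3) dθ = a_{1}/2.
Integrating by parts twice (tabular method), an antiderivative of (-3*θ**2 + 2*θ - 3) cos(pi*θ/3) is -9*θ**2*sin(pi*θ/3)/pi + 6*θ*sin(pi*θ/3)/pi - 54*θ*cos(pi*θ/3)/pi**2 - 9*sin(pi*θ/3)/pi + 162*sin(pi*θ/3)/pi**3 + 18*cos(pi*θ/3)/pi**2; evaluating from -3 to 3: ∫_{-3}^{3} (-3*θ**2 + 2*θ - 3) cos(pi*θ/3) dθ = (144/pi**2) - (-180/pi**2) = 324/pi**2.
Hence Re(c_{1}) = (1/6)·(324/pi**2) = 54/pi**2.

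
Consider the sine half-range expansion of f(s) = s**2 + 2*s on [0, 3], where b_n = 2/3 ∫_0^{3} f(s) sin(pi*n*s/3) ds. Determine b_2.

b_2 = 2/3 ∫_0^{3} (s**2 + 2*s) sin(2*pi*s/3) ds.
Integrating by parts twice (tabular method), an antiderivative of (s**2 + 2*s) sin(2*pi*s/3) is -3*s**2*cos(2*pi*s/3)/(2*pi) + 9*s*sin(2*pi*s/3)/(2*pi**2) - 3*s*cos(2*pi*s/3)/pi + 9*sin(2*pi*s/3)/(2*pi**2) + 27*cos(2*pi*s/3)/(4*pi**3); evaluating from 0 to 3: ∫_{0}^{3} (s**2 + 2*s) sin(2*pi*s/3) ds = (9*(3 - 10*pi**2)/(4*pi**3)) - (27/(4*pi**3)) = -45/(2*pi).
Hence b_2 = (2/3)·(-45/(2*pi)) = -15/pi.

-15/pi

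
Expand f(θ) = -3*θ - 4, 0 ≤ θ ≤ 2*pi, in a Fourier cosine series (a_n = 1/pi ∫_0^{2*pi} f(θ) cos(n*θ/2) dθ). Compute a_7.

a_7 = 1/pi ∫_0^{2*pi} (-3*θ - 4) cos(7*θ/2) dθ.
Integrating by parts (boundary term plus one more integral), an antiderivative of (-3*θ - 4) cos(7*θ/2) is -6*θ*sin(7*θ/2)/7 - 8*sin(7*θ/2)/7 - 12*cos(7*θ/2)/49; evaluating from 0 to 2*pi: ∫_{0}^{2*pi} (-3*θ - 4) cos(7*θ/2) dθ = (12/49) - (-12/49) = 24/49.
Hence a_7 = (1/pi)·(24/49) = 24/(49*pi).

24/(49*pi)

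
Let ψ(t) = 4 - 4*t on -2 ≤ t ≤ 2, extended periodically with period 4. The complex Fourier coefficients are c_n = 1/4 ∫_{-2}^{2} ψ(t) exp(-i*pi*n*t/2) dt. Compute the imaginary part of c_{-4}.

Since ψ is real-valued, Im(c_{-4}) = -1/4 ∫_{-2}^{2} ψ(t) sin(-2*pi*t) dt = b_{4}/2.
Integrating by parts (boundary term plus one more integral), an antiderivative of (4 - 4*t) sin(-2*pi*t) is -2*t*cos(2*pi*t)/pi + sin(2*pi*t)/pi**2 + 2*cos(2*pi*t)/pi; evaluating from -2 to 2: ∫_{-2}^{2} (4 - 4*t) sin(-2*pi*t) dt = (-2/pi) - (6/pi) = -8/pi.
Hence Im(c_{-4}) = (-1/4)·(-8/pi) = 2/pi.

2/pi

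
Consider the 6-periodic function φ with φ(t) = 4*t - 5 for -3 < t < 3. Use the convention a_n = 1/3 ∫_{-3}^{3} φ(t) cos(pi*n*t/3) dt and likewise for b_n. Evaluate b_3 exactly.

b_3 = 1/3 ∫_{-3}^{3} φ(t) sin(pi*t) dt.
Integrating by parts (boundary term plus one more integral), an antiderivative of (4*t - 5) sin(pi*t) is -4*t*cos(pi*t)/pi + 4*sin(pi*t)/pi**2 + 5*cos(pi*t)/pi; evaluating from -3 to 3: ∫_{-3}^{3} (4*t - 5) sin(pi*t) dt = (7/pi) - (-17/pi) = 24/pi.
Hence b_3 = (1/3)·(24/pi) = 8/pi.

8/pi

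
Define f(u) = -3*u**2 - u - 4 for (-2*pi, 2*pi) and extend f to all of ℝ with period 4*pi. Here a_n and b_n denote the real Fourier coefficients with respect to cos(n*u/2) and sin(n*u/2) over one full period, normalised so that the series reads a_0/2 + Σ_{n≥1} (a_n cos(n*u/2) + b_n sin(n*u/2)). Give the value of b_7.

b_7 = (1/(2*pi)) ∫_{-2*pi}^{2*pi} f(u) sin(7*u/2) du.
Integrating by parts twice (tabular method), an antiderivative of (-3*u**2 - u - 4) sin(7*u/2) is 6*u**2*cos(7*u/2)/7 - 24*u*sin(7*u/2)/49 + 2*u*cos(7*u/2)/7 - 4*sin(7*u/2)/49 + 344*cos(7*u/2)/343; evaluating from -2*pi to 2*pi: ∫_{-2*pi}^{2*pi} (-3*u**2 - u - 4) sin(7*u/2) du = (-24*pi**2/7 - 4*pi/7 - 344/343) - (-24*pi**2/7 - 344/343 + 4*pi/7) = -8*pi/7.
Hence b_7 = (1/(2*pi))·(-8*pi/7) = -4/7.

-4/7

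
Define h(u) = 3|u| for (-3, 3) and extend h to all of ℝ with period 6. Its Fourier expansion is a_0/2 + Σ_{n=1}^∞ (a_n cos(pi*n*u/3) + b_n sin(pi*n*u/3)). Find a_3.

a_3 = 1/3 ∫_{-3}^{3} h(u) cos(pi*u) du.
h is even and cos(pi*u) is even, so the integrand is even and a_3 = 2/3 ∫_0^{3} h(u) cos(pi*u) du.
Integrating by parts (boundary term plus one more integral), an antiderivative of (3*u) cos(pi*u) is 3*u*sin(pi*u)/pi + 3*cos(pi*u)/pi**2; evaluating from 0 to 3: ∫_{0}^{3} (3*u) cos(pi*u) du = (-3/pi**2) - (3/pi**2) = -6/pi**2.
Hence a_3 = (2/3)·(-6/pi**2) = -4/pi**2.

-4/pi**2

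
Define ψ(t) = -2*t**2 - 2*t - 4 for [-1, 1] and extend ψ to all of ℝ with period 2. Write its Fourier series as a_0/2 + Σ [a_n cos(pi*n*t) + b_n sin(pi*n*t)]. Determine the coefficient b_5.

b_5 = ∫_{-1}^{1} ψ(t) sin(5*pi*t) dt.
Integrating by parts twice (tabular method), an antiderivative of (-2*t**2 - 2*t - 4) sin(5*pi*t) is 2*t**2*cos(5*pi*t)/(5*pi) - 4*t*sin(5*pi*t)/(25*pi**2) + 2*t*cos(5*pi*t)/(5*pi) - 2*sin(5*pi*t)/(25*pi**2) - 4*cos(5*pi*t)/(125*pi**3) + 4*cos(5*pi*t)/(5*pi); evaluating from -1 to 1: ∫_{-1}^{1} (-2*t**2 - 2*t - 4) sin(5*pi*t) dt = (4*(1 - 50*pi**2)/(125*pi**3)) - (4*(1 - 25*pi**2)/(125*pi**3)) = -4/(5*pi).
Hence b_5 = -4/(5*pi).

-4/(5*pi)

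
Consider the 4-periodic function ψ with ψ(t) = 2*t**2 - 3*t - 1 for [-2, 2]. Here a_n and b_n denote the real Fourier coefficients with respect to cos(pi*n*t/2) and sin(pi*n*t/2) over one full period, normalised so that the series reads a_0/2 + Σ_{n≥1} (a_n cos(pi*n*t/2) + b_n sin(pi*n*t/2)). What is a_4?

2/pi**2

a_4 = 1/2 ∫_{-2}^{2} ψ(t) cos(2*pi*t) dt.
Integrating by parts twice (tabular method), an antiderivative of (2*t**2 - 3*t - 1) cos(2*pi*t) is t**2*sin(2*pi*t)/pi - 3*t*sin(2*pi*t)/(2*pi) + t*cos(2*pi*t)/pi**2 - sin(2*pi*t)/(2*pi) - sin(2*pi*t)/(2*pi**3) - 3*cos(2*pi*t)/(4*pi**2); evaluating from -2 to 2: ∫_{-2}^{2} (2*t**2 - 3*t - 1) cos(2*pi*t) dt = (5/(4*pi**2)) - (-11/(4*pi**2)) = 4/pi**2.
Hence a_4 = (1/2)·(4/pi**2) = 2/pi**2.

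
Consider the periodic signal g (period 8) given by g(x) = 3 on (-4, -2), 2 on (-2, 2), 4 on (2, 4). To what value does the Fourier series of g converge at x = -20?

x = -20 differs from x = -4 by -2 full period(s), and the series is 8-periodic.
At x = -4 the one-sided limits are g(-4^-) = 4 and g(-4^+) = 3.
By Dirichlet's theorem the series converges to their average, [(4) + (3)]/2 = 7/2.

7/2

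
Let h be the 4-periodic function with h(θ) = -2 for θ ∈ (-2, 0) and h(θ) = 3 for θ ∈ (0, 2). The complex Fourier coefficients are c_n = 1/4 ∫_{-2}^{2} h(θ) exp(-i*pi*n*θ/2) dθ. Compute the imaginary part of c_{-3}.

5/(3*pi)

Since h is real-valued, Im(c_{-3}) = -1/4 ∫_{-2}^{2} h(θ) sin(-3*pi*θ/2) dθ = b_{3}/2.
Split the integral at the breakpoints.
Directly, an antiderivative of (-2) sin(-3*pi*θ/2) is -4*cos(3*pi*θ/2)/(3*pi); evaluating from -2 to 0: ∫_{-2}^{0} (-2) sin(-3*pi*θ/2) dθ = (-4/(3*pi)) - (4/(3*pi)) = -8/(3*pi).
Directly, an antiderivative of (3) sin(-3*pi*θ/2) is 2*cos(3*pi*θ/2)/pi; evaluating from 0 to 2: ∫_{0}^{2} (3) sin(-3*pi*θ/2) dθ = (-2/pi) - (2/pi) = -4/pi.
So ∫_{-2}^{2} h(θ) sin(-3*pi*θ/2) dθ = -20/(3*pi).
Hence Im(c_{-3}) = (-1/4)·(-20/(3*pi)) = 5/(3*pi).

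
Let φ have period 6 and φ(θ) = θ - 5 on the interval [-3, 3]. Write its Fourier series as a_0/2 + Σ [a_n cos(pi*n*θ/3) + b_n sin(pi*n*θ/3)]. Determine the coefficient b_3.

b_3 = 1/3 ∫_{-3}^{3} φ(θ) sin(pi*θ) dθ.
Integrating by parts (boundary term plus one more integral), an antiderivative of (θ - 5) sin(pi*θ) is -θ*cos(pi*θ)/pi + sin(pi*θ)/pi**2 + 5*cos(pi*θ)/pi; evaluating from -3 to 3: ∫_{-3}^{3} (θ - 5) sin(pi*θ) dθ = (-2/pi) - (-8/pi) = 6/pi.
Hence b_3 = (1/3)·(6/pi) = 2/pi.

2/pi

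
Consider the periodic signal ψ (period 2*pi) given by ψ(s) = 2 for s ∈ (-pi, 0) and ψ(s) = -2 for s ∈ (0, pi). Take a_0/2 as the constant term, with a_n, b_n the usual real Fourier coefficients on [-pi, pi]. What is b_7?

b_7 = 1/pi ∫_{-pi}^{pi} ψ(s) sin(7*s) ds.
ψ is odd and sin(7*s) is odd, so the integrand is even and b_7 = 2/pi ∫_0^{pi} ψ(s) sin(7*s) ds.
Directly, an antiderivative of (-2) sin(7*s) is 2*cos(7*s)/7; evaluating from 0 to pi: ∫_{0}^{pi} (-2) sin(7*s) ds = (-2/7) - (2/7) = -4/7.
Hence b_7 = (2/pi)·(-4/7) = -8/(7*pi).

-8/(7*pi)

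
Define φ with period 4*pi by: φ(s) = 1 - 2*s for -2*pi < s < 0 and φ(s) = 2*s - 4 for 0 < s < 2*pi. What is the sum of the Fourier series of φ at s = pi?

-4 + 2*pi

φ is continuous at s = pi with value -4 + 2*pi, so the series converges to -4 + 2*pi there.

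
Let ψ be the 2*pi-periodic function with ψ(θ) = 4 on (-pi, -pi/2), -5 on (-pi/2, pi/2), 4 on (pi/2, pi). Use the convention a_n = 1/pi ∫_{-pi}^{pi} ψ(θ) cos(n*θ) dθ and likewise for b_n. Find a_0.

-1

a_0 = 1/pi ∫_{-pi}^{pi} ψ(θ) dθ = 1/pi · (-pi) = -1.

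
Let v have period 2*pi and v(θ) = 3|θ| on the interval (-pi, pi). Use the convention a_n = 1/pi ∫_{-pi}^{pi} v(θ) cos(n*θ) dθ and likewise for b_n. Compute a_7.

-12/(49*pi)

a_7 = 1/pi ∫_{-pi}^{pi} v(θ) cos(7*θ) dθ.
v is even and cos(7*θ) is even, so the integrand is even and a_7 = 2/pi ∫_0^{pi} v(θ) cos(7*θ) dθ.
Integrating by parts (boundary term plus one more integral), an antiderivative of (3*θ) cos(7*θ) is 3*θ*sin(7*θ)/7 + 3*cos(7*θ)/49; evaluating from 0 to pi: ∫_{0}^{pi} (3*θ) cos(7*θ) dθ = (-3/49) - (3/49) = -6/49.
Hence a_7 = (2/pi)·(-6/49) = -12/(49*pi).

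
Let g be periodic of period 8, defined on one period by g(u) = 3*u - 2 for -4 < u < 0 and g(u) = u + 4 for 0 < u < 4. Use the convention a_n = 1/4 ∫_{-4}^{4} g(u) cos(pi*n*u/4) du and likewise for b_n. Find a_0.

a_0 = 1/4 ∫_{-4}^{4} g(u) du = 1/4 · (-8) = -2.

-2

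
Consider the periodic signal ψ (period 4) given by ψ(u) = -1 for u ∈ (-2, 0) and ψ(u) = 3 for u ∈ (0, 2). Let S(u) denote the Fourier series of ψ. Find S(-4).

u = -4 differs from u = 0 by -1 full period(s), and the series is 4-periodic.
At u = 0 the one-sided limits are ψ(0^-) = -1 and ψ(0^+) = 3.
By Dirichlet's theorem the series converges to their average, [(-1) + (3)]/2 = 1.

1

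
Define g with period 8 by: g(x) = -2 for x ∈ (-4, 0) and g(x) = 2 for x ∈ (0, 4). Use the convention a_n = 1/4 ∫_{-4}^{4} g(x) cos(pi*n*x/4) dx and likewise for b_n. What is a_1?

a_1 = 1/4 ∫_{-4}^{4} g(x) cos(pi*x/4) dx.
g is odd and cos(pi*x/4) is even, so the integrand is odd over a symmetric interval and the integral vanishes.

0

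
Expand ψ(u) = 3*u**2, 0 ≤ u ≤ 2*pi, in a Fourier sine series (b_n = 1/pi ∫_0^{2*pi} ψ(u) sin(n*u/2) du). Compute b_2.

-12*pi

b_2 = 1/pi ∫_0^{2*pi} (3*u**2) sin(u) du.
Integrating by parts twice (tabular method), an antiderivative of (3*u**2) sin(u) is -3*u**2*cos(u) + 6*u*sin(u) + 6*cos(u); evaluating from 0 to 2*pi: ∫_{0}^{2*pi} (3*u**2) sin(u) du = (6 - 12*pi**2) - (6) = -12*pi**2.
Hence b_2 = (1/pi)·(-12*pi**2) = -12*pi.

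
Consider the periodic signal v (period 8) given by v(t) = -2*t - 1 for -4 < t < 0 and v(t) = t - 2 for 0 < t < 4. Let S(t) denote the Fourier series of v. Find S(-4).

At t = -4 the one-sided limits are v(-4^-) = 2 and v(-4^+) = 7.
By Dirichlet's theorem the series converges to their average, [(2) + (7)]/2 = 9/2.

9/2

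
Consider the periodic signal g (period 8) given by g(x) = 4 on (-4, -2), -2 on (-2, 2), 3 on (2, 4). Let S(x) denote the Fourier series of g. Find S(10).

1/2

x = 10 differs from x = 2 by 1 full period(s), and the series is 8-periodic.
At x = 2 the one-sided limits are g(2^-) = -2 and g(2^+) = 3.
By Dirichlet's theorem the series converges to their average, [(-2) + (3)]/2 = 1/2.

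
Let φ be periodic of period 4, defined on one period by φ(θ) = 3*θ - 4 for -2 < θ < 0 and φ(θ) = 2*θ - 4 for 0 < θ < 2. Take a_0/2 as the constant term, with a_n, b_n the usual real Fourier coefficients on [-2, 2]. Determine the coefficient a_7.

a_7 = 1/2 ∫_{-2}^{2} φ(θ) cos(7*pi*θ/2) dθ.
Split the integral at the breakpoints.
Integrating by parts (boundary term plus one more integral), an antiderivative of (3*θ - 4) cos(7*pi*θ/2) is 6*θ*sin(7*pi*θ/2)/(7*pi) - 8*sin(7*pi*θ/2)/(7*pi) + 12*cos(7*pi*θ/2)/(49*pi**2); evaluating from -2 to 0: ∫_{-2}^{0} (3*θ - 4) cos(7*pi*θ/2) dθ = (12/(49*pi**2)) - (-12/(49*pi**2)) = 24/(49*pi**2).
Integrating by parts (boundary term plus one more integral), an antiderivative of (2*θ - 4) cos(7*pi*θ/2) is 4*θ*sin(7*pi*θ/2)/(7*pi) - 8*sin(7*pi*θ/2)/(7*pi) + 8*cos(7*pi*θ/2)/(49*pi**2); evaluating from 0 to 2: ∫_{0}^{2} (2*θ - 4) cos(7*pi*θ/2) dθ = (-8/(49*pi**2)) - (8/(49*pi**2)) = -16/(49*pi**2).
Summing the pieces and multiplying by (1/2) gives a_7 = 4/(49*pi**2).

4/(49*pi**2)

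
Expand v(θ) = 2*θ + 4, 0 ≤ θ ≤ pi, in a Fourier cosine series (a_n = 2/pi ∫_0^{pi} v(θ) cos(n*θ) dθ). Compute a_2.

a_2 = 2/pi ∫_0^{pi} (2*θ + 4) cos(2*θ) dθ.
Integrating by parts (boundary term plus one more integral), an antiderivative of (2*θ + 4) cos(2*θ) is θ*sin(2*θ) + 2*sin(2*θ) + cos(2*θ)/2; evaluating from 0 to pi: ∫_{0}^{pi} (2*θ + 4) cos(2*θ) dθ = (1/2) - (1/2) = 0.
Hence a_2 = (2/pi)·(0) = 0.

0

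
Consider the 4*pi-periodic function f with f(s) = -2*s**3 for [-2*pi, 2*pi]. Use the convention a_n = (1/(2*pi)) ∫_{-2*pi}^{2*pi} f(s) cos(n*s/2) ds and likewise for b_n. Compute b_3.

64/9 - 32*pi**2/3

b_3 = (1/(2*pi)) ∫_{-2*pi}^{2*pi} f(s) sin(3*s/2) ds.
f is odd and sin(3*s/2) is odd, so the integrand is even and b_3 = 1/pi ∫_0^{2*pi} f(s) sin(3*s/2) ds.
Integrating by parts three times (tabular method), an antiderivative of (-2*s**3) sin(3*s/2) is 4*s**3*cos(3*s/2)/3 - 8*s**2*sin(3*s/2)/3 - 32*s*cos(3*s/2)/9 + 64*sin(3*s/2)/27; evaluating from 0 to 2*pi: ∫_{0}^{2*pi} (-2*s**3) sin(3*s/2) ds = (32*pi*(2 - 3*pi**2)/9) - (0) = 32*pi*(2 - 3*pi**2)/9.
Hence b_3 = (1/pi)·(32*pi*(2 - 3*pi**2)/9) = 64/9 - 32*pi**2/3.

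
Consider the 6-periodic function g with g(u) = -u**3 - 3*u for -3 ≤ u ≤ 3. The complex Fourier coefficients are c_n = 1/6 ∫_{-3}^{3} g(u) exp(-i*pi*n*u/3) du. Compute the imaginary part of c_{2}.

-18/pi + 81/(4*pi**3)

Since g is real-valued, Im(c_{2}) = -1/6 ∫_{-3}^{3} g(u) sin(2*pi*u/3) du = -b_{2}/2.
g is odd and sin(2*pi*u/3) is odd, so the integrand is even: ∫_{-3}^{3} g(u) sin(2*pi*u/3) du = 2∫_0^{3} g(u) sin(2*pi*u/3) du.
Integrating by parts three times (tabular method), an antiderivative of (-u**3 - 3*u) sin(2*pi*u/3) is 3*u**3*cos(2*pi*u/3)/(2*pi) - 27*u**2*sin(2*pi*u/3)/(4*pi**2) - 81*u*cos(2*pi*u/3)/(4*pi**3) + 9*u*cos(2*pi*u/3)/(2*pi) - 27*sin(2*pi*u/3)/(4*pi**2) + 243*sin(2*pi*u/3)/(8*pi**4); evaluating from 0 to 3: ∫_{0}^{3} (-u**3 - 3*u) sin(2*pi*u/3) du = (-243/(4*pi**3) + 54/pi) - (0) = -243/(4*pi**3) + 54/pi.
So ∫_{-3}^{3} g(u) sin(2*pi*u/3) du = -243/(2*pi**3) + 108/pi.
Hence Im(c_{2}) = (-1/6)·(-243/(2*pi**3) + 108/pi) = -18/pi + 81/(4*pi**3).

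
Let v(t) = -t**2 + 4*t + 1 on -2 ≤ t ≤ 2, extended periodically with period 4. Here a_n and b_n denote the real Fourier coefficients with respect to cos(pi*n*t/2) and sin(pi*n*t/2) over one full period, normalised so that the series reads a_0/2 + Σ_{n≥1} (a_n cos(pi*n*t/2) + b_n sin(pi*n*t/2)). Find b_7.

b_7 = 1/2 ∫_{-2}^{2} v(t) sin(7*pi*t/2) dt.
Integrating by parts twice (tabular method), an antiderivative of (-t**2 + 4*t + 1) sin(7*pi*t/2) is 2*t**2*cos(7*pi*t/2)/(7*pi) - 8*t*sin(7*pi*t/2)/(49*pi**2) - 8*t*cos(7*pi*t/2)/(7*pi) + 16*sin(7*pi*t/2)/(49*pi**2) - 2*cos(7*pi*t/2)/(7*pi) - 16*cos(7*pi*t/2)/(343*pi**3); evaluating from -2 to 2: ∫_{-2}^{2} (-t**2 + 4*t + 1) sin(7*pi*t/2) dt = (2*(8 + 245*pi**2)/(343*pi**3)) - (2*(8 - 539*pi**2)/(343*pi**3)) = 32/(7*pi).
Hence b_7 = (1/2)·(32/(7*pi)) = 16/(7*pi).

16/(7*pi)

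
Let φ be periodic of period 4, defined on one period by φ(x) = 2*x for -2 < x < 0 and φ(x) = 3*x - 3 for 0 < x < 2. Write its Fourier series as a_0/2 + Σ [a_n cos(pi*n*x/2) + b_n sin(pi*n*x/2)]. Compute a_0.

a_0 = 1/2 ∫_{-2}^{2} φ(x) dx = 1/2 · (-4) = -2.

-2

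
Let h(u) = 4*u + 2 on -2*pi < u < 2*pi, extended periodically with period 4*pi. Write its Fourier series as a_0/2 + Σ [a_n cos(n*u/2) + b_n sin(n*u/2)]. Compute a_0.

4

a_0 = (1/(2*pi)) ∫_{-2*pi}^{2*pi} h(u) du = (1/(2*pi)) · (8*pi) = 4.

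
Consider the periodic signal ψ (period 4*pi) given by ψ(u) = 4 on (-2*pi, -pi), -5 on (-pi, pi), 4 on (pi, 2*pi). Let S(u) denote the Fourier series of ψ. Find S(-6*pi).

4

u = -6*pi differs from u = -2*pi by -1 full period(s), and the series is 4*pi-periodic.
ψ is continuous at u = -2*pi with value 4, so the series converges to 4 there.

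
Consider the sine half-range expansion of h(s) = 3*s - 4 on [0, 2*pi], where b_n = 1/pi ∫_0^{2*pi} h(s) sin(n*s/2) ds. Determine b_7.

4*(-4 + 3*pi)/(7*pi)

b_7 = 1/pi ∫_0^{2*pi} (3*s - 4) sin(7*s/2) ds.
Integrating by parts (boundary term plus one more integral), an antiderivative of (3*s - 4) sin(7*s/2) is -6*s*cos(7*s/2)/7 + 12*sin(7*s/2)/49 + 8*cos(7*s/2)/7; evaluating from 0 to 2*pi: ∫_{0}^{2*pi} (3*s - 4) sin(7*s/2) ds = (-8/7 + 12*pi/7) - (8/7) = -16/7 + 12*pi/7.
Hence b_7 = (1/pi)·(-16/7 + 12*pi/7) = 4*(-4 + 3*pi)/(7*pi).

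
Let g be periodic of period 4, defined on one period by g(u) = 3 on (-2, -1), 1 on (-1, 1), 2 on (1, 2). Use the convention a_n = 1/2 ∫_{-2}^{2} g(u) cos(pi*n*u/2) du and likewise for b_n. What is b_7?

b_7 = 1/2 ∫_{-2}^{2} g(u) sin(7*pi*u/2) du.
Split the integral at the breakpoints.
Directly, an antiderivative of (3) sin(7*pi*u/2) is -6*cos(7*pi*u/2)/(7*pi); evaluating from -2 to -1: ∫_{-2}^{-1} (3) sin(7*pi*u/2) du = (0) - (6/(7*pi)) = -6/(7*pi).
Directly, an antiderivative of (1) sin(7*pi*u/2) is -2*cos(7*pi*u/2)/(7*pi); evaluating from -1 to 1: ∫_{-1}^{1} (1) sin(7*pi*u/2) du = (0) - (0) = 0.
Directly, an antiderivative of (2) sin(7*pi*u/2) is -4*cos(7*pi*u/2)/(7*pi); evaluating from 1 to 2: ∫_{1}^{2} (2) sin(7*pi*u/2) du = (4/(7*pi)) - (0) = 4/(7*pi).
Summing the pieces and multiplying by (1/2) gives b_7 = -1/(7*pi).

-1/(7*pi)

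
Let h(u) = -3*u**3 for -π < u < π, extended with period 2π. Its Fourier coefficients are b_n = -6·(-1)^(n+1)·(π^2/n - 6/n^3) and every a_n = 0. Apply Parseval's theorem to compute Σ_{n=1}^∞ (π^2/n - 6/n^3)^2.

Parseval: Σ b_n^2 = (1/π) ∫_{-π}^{π} h(u)^2 du = 18*pi**6/7.
b_n^2 = 36·(π^2/n - 6/n^3)^2, so the sum equals (18*pi**6/7)/36 = pi**6/14.

pi**6/14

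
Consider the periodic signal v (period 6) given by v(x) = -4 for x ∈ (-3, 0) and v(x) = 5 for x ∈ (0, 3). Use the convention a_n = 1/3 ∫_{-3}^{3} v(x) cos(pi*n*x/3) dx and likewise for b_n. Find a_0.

1

a_0 = 1/3 ∫_{-3}^{3} v(x) dx = 1/3 · (3) = 1.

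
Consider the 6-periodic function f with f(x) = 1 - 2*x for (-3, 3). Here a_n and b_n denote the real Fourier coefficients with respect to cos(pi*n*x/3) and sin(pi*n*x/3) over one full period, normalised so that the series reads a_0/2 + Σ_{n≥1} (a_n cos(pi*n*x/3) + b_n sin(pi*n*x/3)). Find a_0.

2

a_0 = 1/3 ∫_{-3}^{3} f(x) dx = 1/3 · (6) = 2.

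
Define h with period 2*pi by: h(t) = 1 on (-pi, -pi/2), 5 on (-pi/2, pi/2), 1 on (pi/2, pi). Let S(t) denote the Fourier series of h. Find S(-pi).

1

t = -pi differs from t = pi by -1 full period(s), and the series is 2*pi-periodic.
h is continuous at t = pi with value 1, so the series converges to 1 there.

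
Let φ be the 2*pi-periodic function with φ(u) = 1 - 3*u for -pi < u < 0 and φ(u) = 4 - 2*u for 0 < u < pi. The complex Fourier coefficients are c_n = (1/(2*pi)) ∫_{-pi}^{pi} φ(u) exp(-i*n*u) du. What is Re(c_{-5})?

-1/(25*pi)

Since φ is real-valued, Re(c_{-5}) = (1/(2*pi)) ∫_{-pi}^{pi} φ(u) cos(-5*u) du = a_{5}/2.
Split the integral at the breakpoints.
Integrating by parts (boundary term plus one more integral), an antiderivative of (1 - 3*u) cos(-5*u) is -3*u*sin(5*u)/5 + sin(5*u)/5 - 3*cos(5*u)/25; evaluating from -pi to 0: ∫_{-pi}^{0} (1 - 3*u) cos(-5*u) du = (-3/25) - (3/25) = -6/25.
Integrating by parts (boundary term plus one more integral), an antiderivative of (4 - 2*u) cos(-5*u) is -2*u*sin(5*u)/5 + 4*sin(5*u)/5 - 2*cos(5*u)/25; evaluating from 0 to pi: ∫_{0}^{pi} (4 - 2*u) cos(-5*u) du = (2/25) - (-2/25) = 4/25.
So ∫_{-pi}^{pi} φ(u) cos(-5*u) du = -2/25.
Hence Re(c_{-5}) = (1/(2*pi))·(-2/25) = -1/(25*pi).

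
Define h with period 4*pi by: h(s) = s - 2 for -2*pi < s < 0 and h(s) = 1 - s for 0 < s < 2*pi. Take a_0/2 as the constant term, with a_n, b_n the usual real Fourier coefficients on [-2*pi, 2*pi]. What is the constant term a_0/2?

-pi - 1/2

a_0 = (1/(2*pi)) ∫_{-2*pi}^{2*pi} h(s) ds = (1/(2*pi)) · (-2*pi*(1 + 2*pi)) = -2*pi - 1.
So the constant term a_0/2 = -pi - 1/2.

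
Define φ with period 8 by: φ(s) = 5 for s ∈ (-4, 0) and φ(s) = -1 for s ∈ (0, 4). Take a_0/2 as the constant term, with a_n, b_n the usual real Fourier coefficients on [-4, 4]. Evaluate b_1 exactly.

b_1 = 1/4 ∫_{-4}^{4} φ(s) sin(pi*s/4) ds.
Split the integral at the breakpoints.
Directly, an antiderivative of (5) sin(pi*s/4) is -20*cos(pi*s/4)/pi; evaluating from -4 to 0: ∫_{-4}^{0} (5) sin(pi*s/4) ds = (-20/pi) - (20/pi) = -40/pi.
Directly, an antiderivative of (-1) sin(pi*s/4) is 4*cos(pi*s/4)/pi; evaluating from 0 to 4: ∫_{0}^{4} (-1) sin(pi*s/4) ds = (-4/pi) - (4/pi) = -8/pi.
Summing the pieces and multiplying by (1/4) gives b_1 = -12/pi.

-12/pi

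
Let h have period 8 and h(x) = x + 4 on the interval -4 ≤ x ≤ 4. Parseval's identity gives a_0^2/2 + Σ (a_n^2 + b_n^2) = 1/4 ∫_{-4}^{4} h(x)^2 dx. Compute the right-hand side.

1/4 ∫_{-4}^{4} h(x)^2 dx = 1/4 · (512/3) = 128/3.

128/3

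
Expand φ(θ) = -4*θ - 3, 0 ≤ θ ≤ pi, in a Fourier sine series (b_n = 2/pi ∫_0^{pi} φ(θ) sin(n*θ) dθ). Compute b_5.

4*(-2*pi - 3)/(5*pi)

b_5 = 2/pi ∫_0^{pi} (-4*θ - 3) sin(5*θ) dθ.
Integrating by parts (boundary term plus one more integral), an antiderivative of (-4*θ - 3) sin(5*θ) is 4*θ*cos(5*θ)/5 - 4*sin(5*θ)/25 + 3*cos(5*θ)/5; evaluating from 0 to pi: ∫_{0}^{pi} (-4*θ - 3) sin(5*θ) dθ = (-4*pi/5 - 3/5) - (3/5) = -4*pi/5 - 6/5.
Hence b_5 = (2/pi)·(-4*pi/5 - 6/5) = 4*(-2*pi - 3)/(5*pi).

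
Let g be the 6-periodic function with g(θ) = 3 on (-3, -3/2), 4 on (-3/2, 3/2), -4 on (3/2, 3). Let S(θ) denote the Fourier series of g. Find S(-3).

-1/2

θ = -3 differs from θ = 3 by -1 full period(s), and the series is 6-periodic.
At θ = 3 the one-sided limits are g(3^-) = -4 and g(3^+) = 3.
By Dirichlet's theorem the series converges to their average, [(-4) + (3)]/2 = -1/2.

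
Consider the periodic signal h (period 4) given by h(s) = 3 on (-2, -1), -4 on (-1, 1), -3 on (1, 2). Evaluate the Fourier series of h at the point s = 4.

-4

s = 4 differs from s = 0 by 1 full period(s), and the series is 4-periodic.
h is continuous at s = 0 with value -4, so the series converges to -4 there.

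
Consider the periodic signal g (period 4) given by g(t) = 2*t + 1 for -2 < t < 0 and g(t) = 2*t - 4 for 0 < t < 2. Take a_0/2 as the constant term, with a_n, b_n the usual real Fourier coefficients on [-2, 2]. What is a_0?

-3

a_0 = 1/2 ∫_{-2}^{2} g(t) dt = 1/2 · (-6) = -3.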